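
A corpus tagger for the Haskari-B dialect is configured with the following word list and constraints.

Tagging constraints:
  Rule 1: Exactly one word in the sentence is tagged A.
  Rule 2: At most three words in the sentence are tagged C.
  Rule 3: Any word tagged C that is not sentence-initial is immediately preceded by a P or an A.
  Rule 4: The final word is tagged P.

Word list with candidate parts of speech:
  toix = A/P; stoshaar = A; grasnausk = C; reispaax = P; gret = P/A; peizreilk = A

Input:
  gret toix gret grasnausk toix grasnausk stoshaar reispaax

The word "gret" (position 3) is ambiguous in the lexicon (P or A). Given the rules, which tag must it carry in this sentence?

Candidates per position — 1:gret {P,A}; 2:toix {A,P}; 3:gret {P,A}; 4:grasnausk {C}; 5:toix {A,P}; 6:grasnausk {C}; 7:stoshaar {A}; 8:reispaax {P}.
Position 1: tagging it A would leave rule 1 unsatisfiable, so it must be P.
Position 2: tagging it A would leave rule 1 unsatisfiable, so it must be P.
Position 3: tagging it A would leave rule 1 unsatisfiable, so it must be P.
Position 5: tagging it A would leave rule 1 unsatisfiable, so it must be P.
The only consistent sequence is: P P P C P C A P.
Checking: rule 1 satisfied; rule 2 satisfied; rule 3 satisfied; rule 4 satisfied.

P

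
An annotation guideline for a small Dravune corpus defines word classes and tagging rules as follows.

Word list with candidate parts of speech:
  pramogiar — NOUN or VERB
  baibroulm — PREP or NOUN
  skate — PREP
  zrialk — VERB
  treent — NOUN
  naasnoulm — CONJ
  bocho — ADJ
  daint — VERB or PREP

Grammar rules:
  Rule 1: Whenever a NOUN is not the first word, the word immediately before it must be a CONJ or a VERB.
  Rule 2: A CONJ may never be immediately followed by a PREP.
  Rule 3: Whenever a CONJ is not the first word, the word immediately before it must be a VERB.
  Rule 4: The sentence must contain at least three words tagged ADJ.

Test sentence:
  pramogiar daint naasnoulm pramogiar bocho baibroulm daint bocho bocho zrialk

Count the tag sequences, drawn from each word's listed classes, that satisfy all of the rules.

Candidates per position — 1:pramogiar {NOUN,VERB}; 2:daint {VERB,PREP}; 3:naasnoulm {CONJ}; 4:pramogiar {NOUN,VERB}; 5:bocho {ADJ}; 6:baibroulm {PREP,NOUN}; 7:daint {VERB,PREP}; 8:bocho {ADJ}; 9:bocho {ADJ}; 10:zrialk {VERB}.
There are 32 candidate sequences in total.
Checking each against the rules leaves 8 sequences.
Count = 8.

8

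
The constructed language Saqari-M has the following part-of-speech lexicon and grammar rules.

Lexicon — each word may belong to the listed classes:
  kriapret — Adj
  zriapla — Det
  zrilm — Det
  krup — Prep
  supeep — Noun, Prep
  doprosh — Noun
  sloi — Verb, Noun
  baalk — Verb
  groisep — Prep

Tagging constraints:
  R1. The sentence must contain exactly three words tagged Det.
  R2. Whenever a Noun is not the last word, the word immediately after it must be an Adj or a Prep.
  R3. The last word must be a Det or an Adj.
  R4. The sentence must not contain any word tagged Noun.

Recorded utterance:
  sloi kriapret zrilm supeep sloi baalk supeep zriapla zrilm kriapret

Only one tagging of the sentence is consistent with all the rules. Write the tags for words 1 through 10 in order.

Verb Adj Det Prep Verb Verb Prep Det Det Adj

Candidates per position — 1:sloi {Verb,Noun}; 2:kriapret {Adj}; 3:zrilm {Det}; 4:supeep {Noun,Prep}; 5:sloi {Verb,Noun}; 6:baalk {Verb}; 7:supeep {Noun,Prep}; 8:zriapla {Det}; 9:zrilm {Det}; 10:kriapret {Adj}.
If word 1 were Noun, no tagging could satisfy rule 4; so word 1 is Verb.
If word 4 were Noun, no tagging could satisfy rule 2; so word 4 is Prep.
If word 5 were Noun, no tagging could satisfy rule 2; so word 5 is Verb.
If word 7 were Noun, no tagging could satisfy rule 2; so word 7 is Prep.
The unique satisfying tagging is: Verb Adj Det Prep Verb Verb Prep Det Det Adj.
Verifying each rule — rule 1 ✓; rule 2 ✓; rule 3 ✓; rule 4 ✓.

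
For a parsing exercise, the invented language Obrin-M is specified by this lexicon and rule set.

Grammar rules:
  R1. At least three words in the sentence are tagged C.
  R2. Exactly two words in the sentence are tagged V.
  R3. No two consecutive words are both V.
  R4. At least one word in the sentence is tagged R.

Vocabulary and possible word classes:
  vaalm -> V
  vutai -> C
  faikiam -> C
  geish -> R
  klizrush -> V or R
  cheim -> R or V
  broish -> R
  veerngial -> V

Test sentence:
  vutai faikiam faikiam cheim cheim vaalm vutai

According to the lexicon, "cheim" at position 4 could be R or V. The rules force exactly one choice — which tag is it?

V

Candidates per position — 1:vutai {C}; 2:faikiam {C}; 3:faikiam {C}; 4:cheim {R,V}; 5:cheim {R,V}; 6:vaalm {V}; 7:vutai {C}.
At position 5, choosing V makes rule 3 impossible to satisfy; hence R.
At position 4, choosing R makes rule 2 impossible to satisfy; hence V.
That leaves exactly one tagging: C C C V R V C.
Checking: rule 1 ok; rule 2 ok; rule 3 ok; rule 4 ok.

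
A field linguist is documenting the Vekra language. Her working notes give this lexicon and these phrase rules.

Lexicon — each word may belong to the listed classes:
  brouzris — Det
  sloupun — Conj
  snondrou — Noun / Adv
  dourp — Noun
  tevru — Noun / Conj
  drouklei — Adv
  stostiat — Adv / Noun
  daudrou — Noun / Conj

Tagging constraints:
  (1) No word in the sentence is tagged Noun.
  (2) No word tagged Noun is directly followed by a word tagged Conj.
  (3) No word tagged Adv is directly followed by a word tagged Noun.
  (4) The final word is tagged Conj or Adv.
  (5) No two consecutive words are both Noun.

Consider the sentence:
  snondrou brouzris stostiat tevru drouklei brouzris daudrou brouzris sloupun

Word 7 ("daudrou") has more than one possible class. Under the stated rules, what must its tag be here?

Conj

Candidates per position — 1:snondrou {Noun,Adv}; 2:brouzris {Det}; 3:stostiat {Adv,Noun}; 4:tevru {Noun,Conj}; 5:drouklei {Adv}; 6:brouzris {Det}; 7:daudrou {Noun,Conj}; 8:brouzris {Det}; 9:sloupun {Conj}.
Word 1 cannot be Noun — rule 1 would then fail for every completion. It is Adv.
Word 3 cannot be Noun — rule 1 would then fail for every completion. It is Adv.
Word 4 cannot be Noun — rule 1 would then fail for every completion. It is Conj.
Word 7 cannot be Noun — rule 1 would then fail for every completion. It is Conj.
The only consistent sequence is: Adv Det Adv Conj Adv Det Conj Det Conj.
Check: rule 1 satisfied; rule 2 satisfied; rule 3 satisfied; rule 4 satisfied; rule 5 satisfied.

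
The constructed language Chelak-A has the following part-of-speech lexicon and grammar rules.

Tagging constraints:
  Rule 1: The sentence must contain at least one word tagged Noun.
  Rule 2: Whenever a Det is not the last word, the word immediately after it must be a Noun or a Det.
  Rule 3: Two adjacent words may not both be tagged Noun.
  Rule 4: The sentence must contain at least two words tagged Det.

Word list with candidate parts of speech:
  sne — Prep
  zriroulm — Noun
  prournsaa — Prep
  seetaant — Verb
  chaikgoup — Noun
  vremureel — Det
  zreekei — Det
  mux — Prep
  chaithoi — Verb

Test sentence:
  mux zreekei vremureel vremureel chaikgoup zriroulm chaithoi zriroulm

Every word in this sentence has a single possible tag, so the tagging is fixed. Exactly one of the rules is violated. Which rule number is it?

3

Fixed tagging: Prep Det Det Det Noun Noun Verb Noun.
Rule check: R1 ✓, R2 ✓, R3 ✗, R4 ✓.
Only rule 3 fails.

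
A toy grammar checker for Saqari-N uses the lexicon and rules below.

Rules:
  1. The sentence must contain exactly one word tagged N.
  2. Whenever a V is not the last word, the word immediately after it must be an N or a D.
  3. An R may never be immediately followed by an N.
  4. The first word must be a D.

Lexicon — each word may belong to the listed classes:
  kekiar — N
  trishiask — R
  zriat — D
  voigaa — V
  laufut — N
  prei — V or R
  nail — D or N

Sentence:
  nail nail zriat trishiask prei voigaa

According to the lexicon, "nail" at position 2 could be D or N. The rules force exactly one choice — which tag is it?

Candidates per position — 1:nail {D,N}; 2:nail {D,N}; 3:zriat {D}; 4:trishiask {R}; 5:prei {V,R}; 6:voigaa {V}.
At position 1, choosing N makes rule 4 impossible to satisfy; hence D.
At position 2, choosing D makes rule 1 impossible to satisfy; hence N.
At position 5, choosing V makes rule 2 impossible to satisfy; hence R.
That leaves exactly one tagging: D N D R R V.
Verifying each rule — rule 1 holds; rule 2 holds; rule 3 holds; rule 4 holds.

N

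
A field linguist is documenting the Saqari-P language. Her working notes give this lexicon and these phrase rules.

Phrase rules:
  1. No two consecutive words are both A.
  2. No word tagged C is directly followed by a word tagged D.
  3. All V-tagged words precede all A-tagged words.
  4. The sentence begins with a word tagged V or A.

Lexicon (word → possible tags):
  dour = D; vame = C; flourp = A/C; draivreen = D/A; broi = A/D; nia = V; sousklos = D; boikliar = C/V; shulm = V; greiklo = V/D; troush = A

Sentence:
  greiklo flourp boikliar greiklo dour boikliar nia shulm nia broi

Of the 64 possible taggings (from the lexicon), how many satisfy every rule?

12

Candidates per position — 1:greiklo {V,D}; 2:flourp {A,C}; 3:boikliar {C,V}; 4:greiklo {V,D}; 5:dour {D}; 6:boikliar {C,V}; 7:nia {V}; 8:shulm {V}; 9:nia {V}; 10:broi {A,D}.
There are 64 candidate sequences in total.
Checking each against the rules leaves 12 sequences.
Count = 12.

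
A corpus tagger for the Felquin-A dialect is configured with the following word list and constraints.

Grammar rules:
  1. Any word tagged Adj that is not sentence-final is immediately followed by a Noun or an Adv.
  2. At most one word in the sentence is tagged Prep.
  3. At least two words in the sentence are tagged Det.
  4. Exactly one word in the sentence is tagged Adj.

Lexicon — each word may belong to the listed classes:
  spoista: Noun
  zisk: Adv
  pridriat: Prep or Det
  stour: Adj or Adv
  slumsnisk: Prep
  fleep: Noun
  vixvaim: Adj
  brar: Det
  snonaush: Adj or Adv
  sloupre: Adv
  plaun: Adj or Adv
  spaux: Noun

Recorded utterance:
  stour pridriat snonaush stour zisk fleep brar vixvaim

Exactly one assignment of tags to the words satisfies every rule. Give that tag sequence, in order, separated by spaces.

Adv Det Adv Adv Adv Noun Det Adj

Candidates per position — 1:stour {Adj,Adv}; 2:pridriat {Prep,Det}; 3:snonaush {Adj,Adv}; 4:stour {Adj,Adv}; 5:zisk {Adv}; 6:fleep {Noun}; 7:brar {Det}; 8:vixvaim {Adj}.
If word 1 were Adj, no tagging could satisfy rule 1; so word 1 is Adv.
If word 2 were Prep, no tagging could satisfy rule 3; so word 2 is Det.
If word 3 were Adj, no tagging could satisfy rule 4; so word 3 is Adv.
If word 4 were Adj, no tagging could satisfy rule 4; so word 4 is Adv.
That leaves exactly one tagging: Adv Det Adv Adv Adv Noun Det Adj.
Verifying each rule — rule 1 satisfied; rule 2 satisfied; rule 3 satisfied; rule 4 satisfied.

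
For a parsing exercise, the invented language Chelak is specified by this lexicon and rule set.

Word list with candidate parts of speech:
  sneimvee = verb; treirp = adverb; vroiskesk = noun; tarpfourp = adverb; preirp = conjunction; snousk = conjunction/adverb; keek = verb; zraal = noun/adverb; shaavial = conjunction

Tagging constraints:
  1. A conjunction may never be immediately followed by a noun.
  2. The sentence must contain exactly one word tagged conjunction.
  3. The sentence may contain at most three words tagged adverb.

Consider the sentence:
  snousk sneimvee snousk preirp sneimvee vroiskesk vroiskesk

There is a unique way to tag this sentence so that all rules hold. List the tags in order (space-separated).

adverb verb adverb conjunction verb noun noun

Candidates per position — 1:snousk {conjunction,adverb}; 2:sneimvee {verb}; 3:snousk {conjunction,adverb}; 4:preirp {conjunction}; 5:sneimvee {verb}; 6:vroiskesk {noun}; 7:vroiskesk {noun}.
Position 1: tagging it conjunction would leave rule 2 unsatisfiable, so it must be adverb.
Position 3: tagging it conjunction would leave rule 2 unsatisfiable, so it must be adverb.
That leaves exactly one tagging: adverb verb adverb conjunction verb noun noun.
Rule-by-rule: rule 1 ✓; rule 2 ✓; rule 3 ✓.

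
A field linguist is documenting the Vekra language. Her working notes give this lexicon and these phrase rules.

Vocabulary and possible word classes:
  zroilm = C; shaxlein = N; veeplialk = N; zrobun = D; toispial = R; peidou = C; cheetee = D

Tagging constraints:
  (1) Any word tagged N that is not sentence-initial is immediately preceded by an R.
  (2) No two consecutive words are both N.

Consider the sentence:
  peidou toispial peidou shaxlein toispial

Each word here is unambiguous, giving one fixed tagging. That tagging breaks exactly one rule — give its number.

Fixed tagging: C R C N R.
Applying the rules: R1 ✗, R2 ✓.
Only rule 1 fails.

1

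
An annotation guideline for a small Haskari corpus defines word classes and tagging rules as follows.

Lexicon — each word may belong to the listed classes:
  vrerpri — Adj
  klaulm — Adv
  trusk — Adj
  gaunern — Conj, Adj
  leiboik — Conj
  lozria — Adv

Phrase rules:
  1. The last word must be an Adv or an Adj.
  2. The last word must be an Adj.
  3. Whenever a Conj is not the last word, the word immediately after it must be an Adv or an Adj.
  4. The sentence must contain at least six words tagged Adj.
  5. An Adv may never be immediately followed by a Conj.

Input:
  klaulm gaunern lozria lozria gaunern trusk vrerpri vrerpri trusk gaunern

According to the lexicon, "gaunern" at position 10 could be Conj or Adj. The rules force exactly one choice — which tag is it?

Adj

Candidates per position — 1:klaulm {Adv}; 2:gaunern {Conj,Adj}; 3:lozria {Adv}; 4:lozria {Adv}; 5:gaunern {Conj,Adj}; 6:trusk {Adj}; 7:vrerpri {Adj}; 8:vrerpri {Adj}; 9:trusk {Adj}; 10:gaunern {Conj,Adj}.
Word 2 cannot be Conj — rule 5 would then fail for every completion. It is Adj.
Word 5 cannot be Conj — rule 5 would then fail for every completion. It is Adj.
Word 10 cannot be Conj — rule 1 would then fail for every completion. It is Adj.
So the tagging must be: Adv Adj Adv Adv Adj Adj Adj Adj Adj Adj.
Check: rule 1 holds; rule 2 holds; rule 3 holds; rule 4 holds; rule 5 holds.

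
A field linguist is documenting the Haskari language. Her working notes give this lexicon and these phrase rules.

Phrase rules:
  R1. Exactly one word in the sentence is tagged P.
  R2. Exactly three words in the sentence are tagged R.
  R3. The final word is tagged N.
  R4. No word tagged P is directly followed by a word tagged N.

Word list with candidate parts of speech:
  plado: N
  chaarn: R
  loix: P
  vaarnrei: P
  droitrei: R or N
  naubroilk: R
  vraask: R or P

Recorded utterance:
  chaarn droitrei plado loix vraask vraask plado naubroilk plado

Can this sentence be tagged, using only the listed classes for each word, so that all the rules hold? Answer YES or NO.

Candidates per position — 1:chaarn {R}; 2:droitrei {R,N}; 3:plado {N}; 4:loix {P}; 5:vraask {R,P}; 6:vraask {R,P}; 7:plado {N}; 8:naubroilk {R}; 9:plado {N}.
Every candidate sequence violates at least one rule; no consistent tagging exists.

NO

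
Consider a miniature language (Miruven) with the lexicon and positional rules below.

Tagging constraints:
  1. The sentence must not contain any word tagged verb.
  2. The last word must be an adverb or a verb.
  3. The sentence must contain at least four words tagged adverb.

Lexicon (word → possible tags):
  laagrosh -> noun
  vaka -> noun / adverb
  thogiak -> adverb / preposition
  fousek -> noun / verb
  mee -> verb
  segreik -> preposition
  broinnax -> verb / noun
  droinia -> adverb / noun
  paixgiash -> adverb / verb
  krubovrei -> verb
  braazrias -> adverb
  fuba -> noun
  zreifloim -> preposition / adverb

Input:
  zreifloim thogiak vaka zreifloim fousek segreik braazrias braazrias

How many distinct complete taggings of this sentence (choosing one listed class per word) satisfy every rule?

Candidates per position — 1:zreifloim {preposition,adverb}; 2:thogiak {adverb,preposition}; 3:vaka {noun,adverb}; 4:zreifloim {preposition,adverb}; 5:fousek {noun,verb}; 6:segreik {preposition}; 7:braazrias {adverb}; 8:braazrias {adverb}.
There are 32 candidate sequences in total.
Checking each against the rules leaves 11 sequences.
Count = 11.

11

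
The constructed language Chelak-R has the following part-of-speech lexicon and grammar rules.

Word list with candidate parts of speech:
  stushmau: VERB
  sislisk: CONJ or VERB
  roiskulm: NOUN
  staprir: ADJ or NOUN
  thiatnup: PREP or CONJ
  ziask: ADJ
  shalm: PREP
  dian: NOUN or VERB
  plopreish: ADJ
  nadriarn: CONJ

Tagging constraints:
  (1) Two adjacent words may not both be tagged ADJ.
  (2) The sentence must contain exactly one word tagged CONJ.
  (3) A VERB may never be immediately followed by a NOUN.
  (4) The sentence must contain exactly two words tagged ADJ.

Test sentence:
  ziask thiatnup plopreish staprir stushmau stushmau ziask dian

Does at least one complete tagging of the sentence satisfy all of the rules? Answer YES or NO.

Candidates per position — 1:ziask {ADJ}; 2:thiatnup {PREP,CONJ}; 3:plopreish {ADJ}; 4:staprir {ADJ,NOUN}; 5:stushmau {VERB}; 6:stushmau {VERB}; 7:ziask {ADJ}; 8:dian {NOUN,VERB}.
Rule 4 cannot be satisfied by any choice of tags from the lexicon.
So there is no consistent tagging.

NO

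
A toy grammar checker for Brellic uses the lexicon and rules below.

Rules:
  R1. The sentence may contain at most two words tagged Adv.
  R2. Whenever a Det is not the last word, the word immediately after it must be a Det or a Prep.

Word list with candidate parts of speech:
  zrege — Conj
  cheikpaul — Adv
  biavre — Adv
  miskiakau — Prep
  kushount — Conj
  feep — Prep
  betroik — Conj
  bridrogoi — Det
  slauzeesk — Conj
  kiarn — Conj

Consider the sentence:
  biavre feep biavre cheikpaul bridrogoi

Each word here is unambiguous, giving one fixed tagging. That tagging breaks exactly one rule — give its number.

Fixed tagging: Adv Prep Adv Adv Det.
Checking each rule: R1 violated, R2 holds.
Only rule 1 fails.

1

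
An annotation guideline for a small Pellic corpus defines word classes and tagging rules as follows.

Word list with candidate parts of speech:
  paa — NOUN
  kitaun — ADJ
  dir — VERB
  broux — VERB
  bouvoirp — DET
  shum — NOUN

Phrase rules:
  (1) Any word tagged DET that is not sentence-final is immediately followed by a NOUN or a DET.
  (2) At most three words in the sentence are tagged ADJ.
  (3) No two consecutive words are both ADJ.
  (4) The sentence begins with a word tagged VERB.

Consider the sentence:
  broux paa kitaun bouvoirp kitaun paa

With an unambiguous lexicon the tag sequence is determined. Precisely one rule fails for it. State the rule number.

Fixed tagging: VERB NOUN ADJ DET ADJ NOUN.
Rule check: R1 fails, R2 ok, R3 ok, R4 ok.
Only rule 1 fails.

1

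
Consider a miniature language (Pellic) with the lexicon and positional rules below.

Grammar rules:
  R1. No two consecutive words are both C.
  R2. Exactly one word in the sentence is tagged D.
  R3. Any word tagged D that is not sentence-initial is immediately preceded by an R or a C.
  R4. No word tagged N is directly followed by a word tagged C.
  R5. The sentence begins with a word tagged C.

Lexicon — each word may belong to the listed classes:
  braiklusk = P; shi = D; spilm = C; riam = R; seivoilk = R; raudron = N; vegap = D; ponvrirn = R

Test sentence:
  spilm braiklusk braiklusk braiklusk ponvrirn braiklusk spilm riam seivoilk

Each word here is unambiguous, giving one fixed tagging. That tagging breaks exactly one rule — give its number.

Fixed tagging: C P P P R P C R R.
Checking each rule: R1 pass, R2 fail, R3 pass, R4 pass, R5 pass.
Only rule 2 fails.

2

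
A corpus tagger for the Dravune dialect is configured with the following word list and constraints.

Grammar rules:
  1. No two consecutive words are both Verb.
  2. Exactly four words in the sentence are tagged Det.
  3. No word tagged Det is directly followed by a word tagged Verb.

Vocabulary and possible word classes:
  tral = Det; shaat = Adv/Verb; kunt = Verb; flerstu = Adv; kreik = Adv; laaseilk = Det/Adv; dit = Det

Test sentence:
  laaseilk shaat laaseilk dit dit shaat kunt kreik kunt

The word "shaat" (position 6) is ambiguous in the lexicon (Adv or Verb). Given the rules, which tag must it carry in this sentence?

Adv

Candidates per position — 1:laaseilk {Det,Adv}; 2:shaat {Adv,Verb}; 3:laaseilk {Det,Adv}; 4:dit {Det}; 5:dit {Det}; 6:shaat {Adv,Verb}; 7:kunt {Verb}; 8:kreik {Adv}; 9:kunt {Verb}.
Position 1: tagging it Adv would leave rule 2 unsatisfiable, so it must be Det.
Position 2: tagging it Verb would leave rule 3 unsatisfiable, so it must be Adv.
Position 3: tagging it Adv would leave rule 2 unsatisfiable, so it must be Det.
Position 6: tagging it Verb would leave rule 1 unsatisfiable, so it must be Adv.
That leaves exactly one tagging: Det Adv Det Det Det Adv Verb Adv Verb.
Checking: rule 1 ok; rule 2 ok; rule 3 ok.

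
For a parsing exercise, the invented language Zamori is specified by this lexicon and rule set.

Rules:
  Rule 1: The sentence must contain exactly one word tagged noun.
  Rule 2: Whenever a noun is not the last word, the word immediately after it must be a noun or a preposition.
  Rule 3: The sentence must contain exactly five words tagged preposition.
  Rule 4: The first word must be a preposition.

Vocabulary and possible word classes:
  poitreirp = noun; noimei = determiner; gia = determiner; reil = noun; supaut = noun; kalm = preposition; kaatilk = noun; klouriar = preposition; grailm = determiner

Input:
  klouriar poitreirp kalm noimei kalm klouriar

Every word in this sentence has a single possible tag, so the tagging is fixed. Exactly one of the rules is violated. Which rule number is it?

3

Fixed tagging: preposition noun preposition determiner preposition preposition.
Rule check: R1 pass, R2 pass, R3 fail, R4 pass.
Only rule 3 fails.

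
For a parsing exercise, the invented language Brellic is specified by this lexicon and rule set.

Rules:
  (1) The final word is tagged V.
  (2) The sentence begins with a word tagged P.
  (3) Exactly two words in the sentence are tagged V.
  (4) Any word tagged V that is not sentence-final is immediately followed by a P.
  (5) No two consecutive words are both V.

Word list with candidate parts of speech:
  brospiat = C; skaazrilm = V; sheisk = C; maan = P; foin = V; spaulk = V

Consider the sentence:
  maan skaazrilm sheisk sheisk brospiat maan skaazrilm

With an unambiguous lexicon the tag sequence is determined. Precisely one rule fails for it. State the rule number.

Fixed tagging: P V C C C P V.
Rule check: R1 holds, R2 holds, R3 holds, R4 violated, R5 holds.
Only rule 4 fails.

4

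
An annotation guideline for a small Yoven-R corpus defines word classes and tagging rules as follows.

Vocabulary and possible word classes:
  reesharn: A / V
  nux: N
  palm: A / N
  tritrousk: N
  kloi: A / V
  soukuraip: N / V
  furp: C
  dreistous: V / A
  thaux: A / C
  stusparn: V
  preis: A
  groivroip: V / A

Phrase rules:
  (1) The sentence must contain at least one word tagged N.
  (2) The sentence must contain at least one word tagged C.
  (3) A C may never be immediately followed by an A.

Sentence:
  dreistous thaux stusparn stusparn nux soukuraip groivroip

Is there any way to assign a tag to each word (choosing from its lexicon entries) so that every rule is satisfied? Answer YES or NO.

Candidates per position — 1:dreistous {V,A}; 2:thaux {A,C}; 3:stusparn {V}; 4:stusparn {V}; 5:nux {N}; 6:soukuraip {N,V}; 7:groivroip {V,A}.
One satisfying assignment: A C V V N N V.
Check: rule 1 satisfied; rule 2 satisfied; rule 3 satisfied.

YES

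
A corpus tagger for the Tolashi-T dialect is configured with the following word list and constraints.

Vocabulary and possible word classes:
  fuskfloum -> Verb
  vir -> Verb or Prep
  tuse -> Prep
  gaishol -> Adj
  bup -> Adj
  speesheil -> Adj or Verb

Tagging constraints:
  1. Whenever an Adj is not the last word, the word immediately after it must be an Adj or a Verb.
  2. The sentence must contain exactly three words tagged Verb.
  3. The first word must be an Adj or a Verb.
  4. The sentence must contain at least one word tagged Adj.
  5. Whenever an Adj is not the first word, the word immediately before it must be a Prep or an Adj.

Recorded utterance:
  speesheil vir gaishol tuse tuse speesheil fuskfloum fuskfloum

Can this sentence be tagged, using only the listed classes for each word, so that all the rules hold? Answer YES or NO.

Candidates per position — 1:speesheil {Adj,Verb}; 2:vir {Verb,Prep}; 3:gaishol {Adj}; 4:tuse {Prep}; 5:tuse {Prep}; 6:speesheil {Adj,Verb}; 7:fuskfloum {Verb}; 8:fuskfloum {Verb}.
Rule 1 cannot be satisfied by any choice of tags from the lexicon.
So there is no consistent tagging.

NO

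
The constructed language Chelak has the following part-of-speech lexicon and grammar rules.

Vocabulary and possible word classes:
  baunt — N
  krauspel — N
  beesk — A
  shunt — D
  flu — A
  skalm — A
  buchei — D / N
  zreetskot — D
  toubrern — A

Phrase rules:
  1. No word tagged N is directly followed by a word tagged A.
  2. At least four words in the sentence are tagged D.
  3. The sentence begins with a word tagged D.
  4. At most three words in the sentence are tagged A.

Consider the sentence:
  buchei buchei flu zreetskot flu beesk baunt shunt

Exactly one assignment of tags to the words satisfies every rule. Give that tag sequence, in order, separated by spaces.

D D A D A A N D

Candidates per position — 1:buchei {D,N}; 2:buchei {D,N}; 3:flu {A}; 4:zreetskot {D}; 5:flu {A}; 6:beesk {A}; 7:baunt {N}; 8:shunt {D}.
Position 1: tagging it N would leave rule 2 unsatisfiable, so it must be D.
Position 2: tagging it N would leave rule 1 unsatisfiable, so it must be D.
The unique satisfying tagging is: D D A D A A N D.
Verifying each rule — rule 1 ✓; rule 2 ✓; rule 3 ✓; rule 4 ✓.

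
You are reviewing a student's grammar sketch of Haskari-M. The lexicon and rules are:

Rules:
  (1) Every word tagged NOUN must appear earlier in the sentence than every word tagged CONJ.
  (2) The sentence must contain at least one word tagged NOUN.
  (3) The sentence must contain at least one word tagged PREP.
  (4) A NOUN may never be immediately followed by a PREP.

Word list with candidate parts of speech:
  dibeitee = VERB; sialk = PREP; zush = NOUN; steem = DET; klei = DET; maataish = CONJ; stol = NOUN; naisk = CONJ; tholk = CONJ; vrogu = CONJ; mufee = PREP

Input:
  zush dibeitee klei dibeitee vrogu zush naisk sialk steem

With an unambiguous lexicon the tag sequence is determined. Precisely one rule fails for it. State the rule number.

1

Fixed tagging: NOUN VERB DET VERB CONJ NOUN CONJ PREP DET.
Rule check: R1 fail, R2 pass, R3 pass, R4 pass.
Only rule 1 fails.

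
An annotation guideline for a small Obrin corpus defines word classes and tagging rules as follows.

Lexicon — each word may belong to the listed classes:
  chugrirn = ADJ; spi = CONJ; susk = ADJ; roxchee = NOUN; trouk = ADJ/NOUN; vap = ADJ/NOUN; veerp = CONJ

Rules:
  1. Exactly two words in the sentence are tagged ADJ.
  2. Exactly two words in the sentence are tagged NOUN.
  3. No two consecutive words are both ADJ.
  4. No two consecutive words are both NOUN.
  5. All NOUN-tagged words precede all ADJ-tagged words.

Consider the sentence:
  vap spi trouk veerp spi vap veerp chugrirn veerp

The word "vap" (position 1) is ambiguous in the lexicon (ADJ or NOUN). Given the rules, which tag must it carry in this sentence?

Candidates per position — 1:vap {ADJ,NOUN}; 2:spi {CONJ}; 3:trouk {ADJ,NOUN}; 4:veerp {CONJ}; 5:spi {CONJ}; 6:vap {ADJ,NOUN}; 7:veerp {CONJ}; 8:chugrirn {ADJ}; 9:veerp {CONJ}.
Position 1: the remaining choice is settled jointly with positions 3, 6 — only NOUN at position 1 is part of a tagging that satisfies every rule.
The only consistent sequence is: NOUN CONJ NOUN CONJ CONJ ADJ CONJ ADJ CONJ.
Check: rule 1 ok; rule 2 ok; rule 3 ok; rule 4 ok; rule 5 ok.

NOUN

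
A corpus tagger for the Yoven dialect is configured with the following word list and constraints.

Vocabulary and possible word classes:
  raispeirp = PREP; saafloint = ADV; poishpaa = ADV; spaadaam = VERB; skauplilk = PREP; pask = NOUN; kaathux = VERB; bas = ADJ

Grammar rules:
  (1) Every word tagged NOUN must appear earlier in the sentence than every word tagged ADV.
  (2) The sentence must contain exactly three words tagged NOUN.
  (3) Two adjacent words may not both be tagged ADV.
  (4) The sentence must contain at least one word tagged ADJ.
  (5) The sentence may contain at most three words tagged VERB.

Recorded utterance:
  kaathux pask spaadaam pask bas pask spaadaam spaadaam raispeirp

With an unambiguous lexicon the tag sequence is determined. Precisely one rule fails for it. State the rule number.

Fixed tagging: VERB NOUN VERB NOUN ADJ NOUN VERB VERB PREP.
Rule check: R1 ok, R2 ok, R3 ok, R4 ok, R5 fails.
Only rule 5 fails.

5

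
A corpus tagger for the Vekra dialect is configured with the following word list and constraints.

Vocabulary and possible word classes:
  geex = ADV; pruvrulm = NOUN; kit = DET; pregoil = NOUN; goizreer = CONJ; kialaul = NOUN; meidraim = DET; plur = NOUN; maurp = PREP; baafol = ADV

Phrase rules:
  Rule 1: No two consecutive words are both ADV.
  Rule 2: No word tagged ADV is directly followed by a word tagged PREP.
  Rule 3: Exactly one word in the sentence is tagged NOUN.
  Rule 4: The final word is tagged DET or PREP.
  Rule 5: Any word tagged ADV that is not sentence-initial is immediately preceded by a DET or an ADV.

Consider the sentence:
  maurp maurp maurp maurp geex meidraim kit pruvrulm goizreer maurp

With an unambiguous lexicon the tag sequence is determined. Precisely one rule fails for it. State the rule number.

5

Fixed tagging: PREP PREP PREP PREP ADV DET DET NOUN CONJ PREP.
Applying the rules: R1 pass, R2 pass, R3 pass, R4 pass, R5 fail.
Only rule 5 fails.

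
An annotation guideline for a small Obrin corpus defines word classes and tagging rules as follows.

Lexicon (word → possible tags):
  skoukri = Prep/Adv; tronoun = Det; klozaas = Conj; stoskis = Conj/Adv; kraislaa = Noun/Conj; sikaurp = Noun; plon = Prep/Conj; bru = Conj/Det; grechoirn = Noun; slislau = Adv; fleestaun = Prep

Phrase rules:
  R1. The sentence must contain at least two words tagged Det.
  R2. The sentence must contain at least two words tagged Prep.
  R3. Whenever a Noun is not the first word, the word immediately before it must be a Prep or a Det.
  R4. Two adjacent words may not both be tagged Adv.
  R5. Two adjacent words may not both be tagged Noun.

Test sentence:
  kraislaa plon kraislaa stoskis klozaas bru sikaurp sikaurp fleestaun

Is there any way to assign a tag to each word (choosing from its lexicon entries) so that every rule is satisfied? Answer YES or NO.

NO

Candidates per position — 1:kraislaa {Noun,Conj}; 2:plon {Prep,Conj}; 3:kraislaa {Noun,Conj}; 4:stoskis {Conj,Adv}; 5:klozaas {Conj}; 6:bru {Conj,Det}; 7:sikaurp {Noun}; 8:sikaurp {Noun}; 9:fleestaun {Prep}.
Rule 1 cannot be satisfied by any choice of tags from the lexicon.
So there is no consistent tagging.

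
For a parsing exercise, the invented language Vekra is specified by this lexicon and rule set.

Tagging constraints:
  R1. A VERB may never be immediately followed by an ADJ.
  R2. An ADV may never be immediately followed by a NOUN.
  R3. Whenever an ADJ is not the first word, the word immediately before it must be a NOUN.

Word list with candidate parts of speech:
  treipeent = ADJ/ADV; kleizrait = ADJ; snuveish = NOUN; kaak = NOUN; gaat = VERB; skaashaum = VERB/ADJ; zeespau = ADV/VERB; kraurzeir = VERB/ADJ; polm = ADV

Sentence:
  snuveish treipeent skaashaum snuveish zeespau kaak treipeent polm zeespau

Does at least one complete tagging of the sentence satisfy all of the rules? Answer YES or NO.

Candidates per position — 1:snuveish {NOUN}; 2:treipeent {ADJ,ADV}; 3:skaashaum {VERB,ADJ}; 4:snuveish {NOUN}; 5:zeespau {ADV,VERB}; 6:kaak {NOUN}; 7:treipeent {ADJ,ADV}; 8:polm {ADV}; 9:zeespau {ADV,VERB}.
One satisfying assignment: NOUN ADV VERB NOUN VERB NOUN ADJ ADV ADV.
Rule-by-rule: rule 1 holds; rule 2 holds; rule 3 holds.

YES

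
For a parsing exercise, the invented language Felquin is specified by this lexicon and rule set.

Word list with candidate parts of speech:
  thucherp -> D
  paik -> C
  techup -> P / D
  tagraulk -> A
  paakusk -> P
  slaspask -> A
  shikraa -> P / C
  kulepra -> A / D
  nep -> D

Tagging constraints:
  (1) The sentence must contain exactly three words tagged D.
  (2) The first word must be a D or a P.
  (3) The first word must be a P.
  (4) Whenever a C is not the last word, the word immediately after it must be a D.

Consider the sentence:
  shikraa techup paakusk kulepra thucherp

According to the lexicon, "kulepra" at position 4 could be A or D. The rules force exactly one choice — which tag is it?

Candidates per position — 1:shikraa {P,C}; 2:techup {P,D}; 3:paakusk {P}; 4:kulepra {A,D}; 5:thucherp {D}.
Position 1: C is ruled out by rule 2; that leaves P.
Position 2: P is ruled out by rule 1; that leaves D.
Position 4: A is ruled out by rule 1; that leaves D.
The only consistent sequence is: P D P D D.
Checking: rule 1 satisfied; rule 2 satisfied; rule 3 satisfied; rule 4 satisfied.

D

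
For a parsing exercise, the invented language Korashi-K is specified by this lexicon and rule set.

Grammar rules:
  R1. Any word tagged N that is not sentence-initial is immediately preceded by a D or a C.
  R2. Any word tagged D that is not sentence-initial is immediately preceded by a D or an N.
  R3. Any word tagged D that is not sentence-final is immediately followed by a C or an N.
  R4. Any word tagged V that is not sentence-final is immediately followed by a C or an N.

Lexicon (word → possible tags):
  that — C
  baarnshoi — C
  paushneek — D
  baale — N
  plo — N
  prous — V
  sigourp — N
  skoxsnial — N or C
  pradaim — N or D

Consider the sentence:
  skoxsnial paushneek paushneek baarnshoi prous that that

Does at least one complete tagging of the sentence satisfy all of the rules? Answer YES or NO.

NO

Candidates per position — 1:skoxsnial {N,C}; 2:paushneek {D}; 3:paushneek {D}; 4:baarnshoi {C}; 5:prous {V}; 6:that {C}; 7:that {C}.
Rule 3 cannot be satisfied by any choice of tags from the lexicon.
So there is no consistent tagging.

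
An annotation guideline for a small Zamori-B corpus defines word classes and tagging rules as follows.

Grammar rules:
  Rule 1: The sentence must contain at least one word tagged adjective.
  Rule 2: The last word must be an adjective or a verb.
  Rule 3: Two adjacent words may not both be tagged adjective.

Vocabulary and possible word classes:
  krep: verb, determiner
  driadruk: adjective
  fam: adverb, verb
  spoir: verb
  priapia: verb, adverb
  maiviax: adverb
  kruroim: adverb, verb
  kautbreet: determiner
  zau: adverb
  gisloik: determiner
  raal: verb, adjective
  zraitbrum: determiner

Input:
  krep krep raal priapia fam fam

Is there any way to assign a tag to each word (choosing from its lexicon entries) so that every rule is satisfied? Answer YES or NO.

Candidates per position — 1:krep {verb,determiner}; 2:krep {verb,determiner}; 3:raal {verb,adjective}; 4:priapia {verb,adverb}; 5:fam {adverb,verb}; 6:fam {adverb,verb}.
One satisfying assignment: verb determiner adjective verb verb verb.
Rule-by-rule: rule 1 ok; rule 2 ok; rule 3 ok.

YES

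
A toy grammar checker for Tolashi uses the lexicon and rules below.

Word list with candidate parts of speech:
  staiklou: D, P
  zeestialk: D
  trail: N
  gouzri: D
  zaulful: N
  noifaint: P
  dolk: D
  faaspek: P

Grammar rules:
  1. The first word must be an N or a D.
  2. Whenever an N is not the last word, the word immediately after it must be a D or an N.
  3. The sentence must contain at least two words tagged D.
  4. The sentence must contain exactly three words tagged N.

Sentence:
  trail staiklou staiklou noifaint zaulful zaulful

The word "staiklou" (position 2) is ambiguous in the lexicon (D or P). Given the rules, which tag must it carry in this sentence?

Candidates per position — 1:trail {N}; 2:staiklou {D,P}; 3:staiklou {D,P}; 4:noifaint {P}; 5:zaulful {N}; 6:zaulful {N}.
If word 2 were P, no tagging could satisfy rule 2; so word 2 is D.
If word 3 were P, no tagging could satisfy rule 3; so word 3 is D.
The unique satisfying tagging is: N D D P N N.
Verifying each rule — rule 1 ✓; rule 2 ✓; rule 3 ✓; rule 4 ✓.

D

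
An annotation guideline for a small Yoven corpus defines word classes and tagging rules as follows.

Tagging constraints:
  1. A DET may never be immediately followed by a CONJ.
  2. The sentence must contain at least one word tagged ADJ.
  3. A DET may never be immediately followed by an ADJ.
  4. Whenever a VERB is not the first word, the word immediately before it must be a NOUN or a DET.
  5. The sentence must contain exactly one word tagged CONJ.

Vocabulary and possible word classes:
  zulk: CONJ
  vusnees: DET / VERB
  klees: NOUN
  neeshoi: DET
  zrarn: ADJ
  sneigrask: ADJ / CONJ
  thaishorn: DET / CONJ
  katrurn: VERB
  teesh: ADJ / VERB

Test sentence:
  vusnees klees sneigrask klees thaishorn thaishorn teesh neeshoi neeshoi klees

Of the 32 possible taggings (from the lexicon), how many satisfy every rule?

Candidates per position — 1:vusnees {DET,VERB}; 2:klees {NOUN}; 3:sneigrask {ADJ,CONJ}; 4:klees {NOUN}; 5:thaishorn {DET,CONJ}; 6:thaishorn {DET,CONJ}; 7:teesh {ADJ,VERB}; 8:neeshoi {DET}; 9:neeshoi {DET}; 10:klees {NOUN}.
There are 32 candidate sequences in total.
The sequences that satisfy every rule: DET NOUN ADJ NOUN CONJ DET VERB DET DET NOUN; VERB NOUN ADJ NOUN CONJ DET VERB DET DET NOUN.
Count = 2.

2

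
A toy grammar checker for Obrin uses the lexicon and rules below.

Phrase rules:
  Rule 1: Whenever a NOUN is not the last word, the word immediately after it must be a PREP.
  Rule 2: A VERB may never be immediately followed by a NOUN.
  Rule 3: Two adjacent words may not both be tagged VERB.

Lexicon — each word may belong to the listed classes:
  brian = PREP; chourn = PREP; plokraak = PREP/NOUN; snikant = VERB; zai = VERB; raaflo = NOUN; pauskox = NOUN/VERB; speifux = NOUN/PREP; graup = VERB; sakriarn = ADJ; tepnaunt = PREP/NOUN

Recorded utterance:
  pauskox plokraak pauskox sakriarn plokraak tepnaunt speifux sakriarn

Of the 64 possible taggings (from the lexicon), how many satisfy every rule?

Candidates per position — 1:pauskox {NOUN,VERB}; 2:plokraak {PREP,NOUN}; 3:pauskox {NOUN,VERB}; 4:sakriarn {ADJ}; 5:plokraak {PREP,NOUN}; 6:tepnaunt {PREP,NOUN}; 7:speifux {NOUN,PREP}; 8:sakriarn {ADJ}.
There are 64 candidate sequences in total.
Checking each against the rules leaves 6 sequences.
Count = 6.

6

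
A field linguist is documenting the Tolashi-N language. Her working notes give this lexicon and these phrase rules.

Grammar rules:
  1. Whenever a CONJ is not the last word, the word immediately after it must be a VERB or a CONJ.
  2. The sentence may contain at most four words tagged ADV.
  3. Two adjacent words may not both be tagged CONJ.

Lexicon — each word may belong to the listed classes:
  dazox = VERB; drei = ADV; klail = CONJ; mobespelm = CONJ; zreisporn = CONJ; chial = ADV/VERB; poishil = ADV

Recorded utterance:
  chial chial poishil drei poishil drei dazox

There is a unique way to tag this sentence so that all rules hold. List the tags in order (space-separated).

Candidates per position — 1:chial {ADV,VERB}; 2:chial {ADV,VERB}; 3:poishil {ADV}; 4:drei {ADV}; 5:poishil {ADV}; 6:drei {ADV}; 7:dazox {VERB}.
At position 1, choosing ADV makes rule 2 impossible to satisfy; hence VERB.
At position 2, choosing ADV makes rule 2 impossible to satisfy; hence VERB.
That leaves exactly one tagging: VERB VERB ADV ADV ADV ADV VERB.
Check: rule 1 satisfied; rule 2 satisfied; rule 3 satisfied.

VERB VERB ADV ADV ADV ADV VERB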